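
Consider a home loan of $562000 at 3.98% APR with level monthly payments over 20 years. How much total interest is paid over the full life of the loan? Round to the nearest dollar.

Monthly rate = 3.98%/12 = 0.0033167; payment = 562,000 × 0.0033167 / (1 − (1+0.0033167)^−240) = $3,399.69.
Total paid = 240 × $3,399.69 = $815,925.60; interest = $815,925.60 − $562,000 = $253,925.60.

$253,926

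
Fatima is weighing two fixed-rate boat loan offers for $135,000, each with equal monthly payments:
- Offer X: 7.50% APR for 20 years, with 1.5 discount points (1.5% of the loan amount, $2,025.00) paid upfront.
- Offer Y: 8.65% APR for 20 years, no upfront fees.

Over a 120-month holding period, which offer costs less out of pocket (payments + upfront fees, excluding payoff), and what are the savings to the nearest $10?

Offer X by $9,600

Offer X: monthly rate = 7.5%/12 = 0.0062500; payment = 135,000 × 0.0062500 / (1 − (1+0.0062500)^−240) = $1,087.55.
Offer Y: monthly rate = 8.65%/12 = 0.0072083; payment = 135,000 × 0.0072083 / (1 − (1+0.0072083)^−240) = $1,184.41.
Over 120 months: Offer X costs 120 × $1,087.55 + $2,025.00 = $132,531.00; Offer Y costs 120 × $1,184.41 = $142,129.20.
Offer X is cheaper by $142,129.20 − $132,531.00 = $9,598.20.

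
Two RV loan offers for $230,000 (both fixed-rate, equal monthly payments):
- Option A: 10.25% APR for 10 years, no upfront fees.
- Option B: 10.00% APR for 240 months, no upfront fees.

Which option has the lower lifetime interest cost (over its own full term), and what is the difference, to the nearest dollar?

Option A by $164,124

Option A: monthly rate = 10.25%/12 = 0.0085417; payment = 230,000 × 0.0085417 / (1 − (1+0.0085417)^−120) = $3,071.40.
Total interest on Option A = 120 × $3,071.40 − $230,000 = $138,568.00.
Option B: monthly rate = 10%/12 = 0.0083333; payment = 230,000 × 0.0083333 / (1 − (1+0.0083333)^−240) = $2,219.55.
Total interest on Option B = 240 × $2,219.55 − $230,000 = $302,692.00.
Option A is lower by $164,124.00.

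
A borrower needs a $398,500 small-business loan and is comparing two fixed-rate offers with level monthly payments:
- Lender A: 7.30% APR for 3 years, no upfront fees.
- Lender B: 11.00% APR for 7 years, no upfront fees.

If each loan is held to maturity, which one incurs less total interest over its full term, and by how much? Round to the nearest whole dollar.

Lender A by $128,223

Lender A: at 7.30% the monthly rate is 0.0060833, so the payment is 398,500 × 0.0060833 / (1 − 1.0060833^−36) = $12,359.26.
Total interest on Lender A = 36 × $12,359.26 − $398,500 = $46,433.36.
Lender B: at 11.00% the monthly rate is 0.0091667, so the payment is 398,500 × 0.0091667 / (1 − 1.0091667^−84) = $6,823.29.
Total interest on Lender B = 84 × $6,823.29 − $398,500 = $174,656.36.
Lender A is lower by $128,223.00.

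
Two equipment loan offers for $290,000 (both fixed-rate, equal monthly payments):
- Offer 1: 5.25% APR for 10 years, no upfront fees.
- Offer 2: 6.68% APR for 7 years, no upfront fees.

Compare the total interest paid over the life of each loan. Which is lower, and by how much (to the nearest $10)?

Offer 2 by $9,520

Offer 1: monthly rate = 5.25%/12 = 0.0043750; payment = 290,000 × 0.0043750 / (1 − (1+0.0043750)^−120) = $3,111.46.
Total interest on Offer 1 = 120 × $3,111.46 − $290,000 = $83,375.20.
Offer 2: at 6.68% the monthly rate is 0.0055667, so the payment is 290,000 × 0.0055667 / (1 − 1.0055667^−84) = $4,331.65.
Total interest on Offer 2 = 84 × $4,331.65 − $290,000 = $73,858.60.
Offer 2 is lower by $9,516.60.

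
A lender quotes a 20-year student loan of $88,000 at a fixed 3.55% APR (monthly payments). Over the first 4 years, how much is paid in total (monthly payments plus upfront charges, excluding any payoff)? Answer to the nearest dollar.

$24,606

Monthly rate = 3.55%/12 = 0.0029583; payment = 88,000 × 0.0029583 / (1 − (1+0.0029583)^−240) = $512.63.
Total outlay = 48 × $512.63 = $24,606.24.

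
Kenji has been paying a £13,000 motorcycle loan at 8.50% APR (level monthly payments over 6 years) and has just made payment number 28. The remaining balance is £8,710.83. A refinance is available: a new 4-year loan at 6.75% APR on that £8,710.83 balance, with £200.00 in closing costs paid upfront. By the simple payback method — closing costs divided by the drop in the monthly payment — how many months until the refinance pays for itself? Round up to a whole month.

Current payment = 13,000 × 8.5%/12 / (1 − (1+0.0070833)^−72) = £231.12.
Refinanced payment = 8,710.83 × 0.0056250 / (1 − (1+0.0056250)^−48) = £207.58.
Monthly savings = £231.12 − £207.58 = £23.54.
Break-even = £200.00 / £23.54 = 8.50 → 9 months.

9 months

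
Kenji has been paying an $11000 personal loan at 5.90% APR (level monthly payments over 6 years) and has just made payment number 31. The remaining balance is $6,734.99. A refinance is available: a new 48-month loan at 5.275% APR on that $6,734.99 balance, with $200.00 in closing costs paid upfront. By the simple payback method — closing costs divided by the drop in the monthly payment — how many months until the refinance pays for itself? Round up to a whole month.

Current payment = 11,000 × 5.9%/12 / (1 − (1+0.0049167)^−72) = $181.78.
Refinanced payment = 6,734.99 × 0.0043958 / (1 − (1+0.0043958)^−48) = $155.94.
Monthly savings = $181.78 − $155.94 = $25.84.
Break-even = $200.00 / $25.84 = 7.74 → 8 months.

8 months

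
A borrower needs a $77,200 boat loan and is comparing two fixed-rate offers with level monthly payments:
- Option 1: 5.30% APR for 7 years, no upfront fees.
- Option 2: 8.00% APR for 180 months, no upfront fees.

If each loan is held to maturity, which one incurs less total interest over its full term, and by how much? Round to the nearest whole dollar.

Option 1: monthly rate = 5.3%/12 = 0.0044167; payment = 77,200 × 0.0044167 / (1 − (1+0.0044167)^−84) = $1,102.05.
Total interest on Option 1 = 84 × $1,102.05 − $77,200 = $15,372.20.
Option 2: at 8.00% the monthly rate is 0.0066667, so the payment is 77,200 × 0.0066667 / (1 − 1.0066667^−180) = $737.76.
Total interest on Option 2 = 180 × $737.76 − $77,200 = $55,596.80.
Option 1 is lower by $40,224.60.

Option 1 by $40,225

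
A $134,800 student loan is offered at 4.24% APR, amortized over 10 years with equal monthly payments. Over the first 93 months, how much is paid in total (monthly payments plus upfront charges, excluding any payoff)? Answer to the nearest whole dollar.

At 4.24% the monthly rate is 0.0035333, so the payment is 134,800 × 0.0035333 / (1 − 1.0035333^−120) = $1,380.21.
Total outlay = 93 × $1,380.21 = $128,359.53.

$128,360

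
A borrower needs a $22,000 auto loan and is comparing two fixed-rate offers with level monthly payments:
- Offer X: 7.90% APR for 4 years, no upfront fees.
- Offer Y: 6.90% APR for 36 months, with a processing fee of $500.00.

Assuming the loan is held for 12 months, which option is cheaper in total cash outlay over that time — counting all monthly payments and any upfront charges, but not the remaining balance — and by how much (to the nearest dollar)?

Offer X by $2,207

Offer X: monthly rate = 7.9%/12 = 0.0065833; payment = 22,000 × 0.0065833 / (1 − (1+0.0065833)^−48) = $536.05.
Offer Y: at 6.90% the monthly rate is 0.0057500, so the payment is 22,000 × 0.0057500 / (1 − 1.0057500^−36) = $678.29.
Over 12 months: Offer X costs 12 × $536.05 = $6,432.60; Offer Y costs 12 × $678.29 + $500.00 = $8,639.48.
Offer X is cheaper by $8,639.48 − $6,432.60 = $2,206.88.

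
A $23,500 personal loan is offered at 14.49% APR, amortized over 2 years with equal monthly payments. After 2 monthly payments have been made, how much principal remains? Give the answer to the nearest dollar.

With monthly rate i = 14.49%/12 = 0.0120750, the balance after k of n payments is P · [(1+i)^n − (1+i)^k] / [(1+i)^n − 1].
(1+0.0120750)^24 = 1.33384306 and (1+0.0120750)^2 = 1.02429581, so the balance is 23,500 × (1.33384306 − 1.02429581) / (1.33384306 − 1) = $21,789.76.

$21,790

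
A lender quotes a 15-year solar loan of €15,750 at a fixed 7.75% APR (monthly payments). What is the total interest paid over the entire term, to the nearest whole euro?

At 7.75% the monthly rate is 0.0064583, so the payment is 15,750 × 0.0064583 / (1 − 1.0064583^−180) = €148.25.
Total paid = 180 × €148.25 = €26,685.00; interest = €26,685.00 − €15,750 = €10,935.00.

€10,935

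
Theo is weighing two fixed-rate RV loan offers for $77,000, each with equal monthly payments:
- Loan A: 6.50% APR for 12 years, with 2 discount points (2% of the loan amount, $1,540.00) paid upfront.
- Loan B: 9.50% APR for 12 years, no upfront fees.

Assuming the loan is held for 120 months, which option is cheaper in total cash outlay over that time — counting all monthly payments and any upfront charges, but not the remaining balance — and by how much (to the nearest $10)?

Loan A by $13,660

Loan A: monthly rate = 6.5%/12 = 0.0054167; payment = 77,000 × 0.0054167 / (1 − (1+0.0054167)^−144) = $771.48.
Loan B: at 9.50% the monthly rate is 0.0079167, so the payment is 77,000 × 0.0079167 / (1 − 1.0079167^−144) = $898.11.
Over 120 months: Loan A costs 120 × $771.48 + $1,540.00 = $94,117.60; Loan B costs 120 × $898.11 = $107,773.20.
Loan A is cheaper by $107,773.20 − $94,117.60 = $13,655.60.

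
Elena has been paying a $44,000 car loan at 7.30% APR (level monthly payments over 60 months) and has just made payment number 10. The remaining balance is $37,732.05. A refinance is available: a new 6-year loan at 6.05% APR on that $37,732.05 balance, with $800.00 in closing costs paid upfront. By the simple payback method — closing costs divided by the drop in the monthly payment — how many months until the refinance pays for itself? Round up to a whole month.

4 months

Current payment = 44,000 × 7.3%/12 / (1 − (1+0.0060833)^−60) = $877.49.
Refinanced payment = 37,732.05 × 0.0050417 / (1 − (1+0.0050417)^−72) = $626.22.
Monthly savings = $877.49 − $626.22 = $251.27.
Break-even = $800.00 / $251.27 = 3.18 → 4 months.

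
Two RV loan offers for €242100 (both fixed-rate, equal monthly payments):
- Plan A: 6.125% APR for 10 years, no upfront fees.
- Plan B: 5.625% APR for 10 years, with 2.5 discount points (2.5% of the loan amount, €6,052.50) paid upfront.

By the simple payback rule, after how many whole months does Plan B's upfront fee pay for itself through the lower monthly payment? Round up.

100 months

Plan A: monthly rate = 6.125%/12 = 0.0051042; payment = 242,100 × 0.0051042 / (1 − (1+0.0051042)^−120) = €2,703.03.
Plan B: at 5.625% the monthly rate is 0.0046875, so the payment is 242,100 × 0.0046875 / (1 − 1.0046875^−120) = €2,642.44.
Monthly savings = €2,703.03 − €2,642.44 = €60.59.
Break-even = €6,052.50 / €60.59 = 99.89 → 100 months.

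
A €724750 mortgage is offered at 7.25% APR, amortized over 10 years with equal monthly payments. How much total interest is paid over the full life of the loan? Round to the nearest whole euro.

€296,287

At 7.25% the monthly rate is 0.0060417, so the payment is 724,750 × 0.0060417 / (1 − 1.0060417^−120) = €8,508.64.
Total paid = 120 × €8,508.64 = €1,021,036.80; interest = €1,021,036.80 − €724,750 = €296,286.80.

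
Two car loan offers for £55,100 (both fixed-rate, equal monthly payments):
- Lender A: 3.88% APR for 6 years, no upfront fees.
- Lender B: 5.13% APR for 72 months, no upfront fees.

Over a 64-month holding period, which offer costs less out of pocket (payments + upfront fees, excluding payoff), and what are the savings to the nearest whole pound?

Lender A by £2,027

Lender A: at 3.88% the monthly rate is 0.0032333, so the payment is 55,100 × 0.0032333 / (1 − 1.0032333^−72) = £859.04.
Lender B: monthly rate = 5.13%/12 = 0.0042750; payment = 55,100 × 0.0042750 / (1 − (1+0.0042750)^−72) = £890.71.
Over 64 months: Lender A costs 64 × £859.04 = £54,978.56; Lender B costs 64 × £890.71 = £57,005.44.
Lender A is cheaper by £57,005.44 − £54,978.56 = £2,026.88.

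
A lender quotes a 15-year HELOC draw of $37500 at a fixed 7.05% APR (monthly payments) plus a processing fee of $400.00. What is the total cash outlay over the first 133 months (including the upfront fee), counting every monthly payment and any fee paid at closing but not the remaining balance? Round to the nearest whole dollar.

At 7.05% the monthly rate is 0.0058750, so the payment is 37,500 × 0.0058750 / (1 − 1.0058750^−180) = $338.11.
Total outlay = 133 × $338.11 + $400.00 = $45,368.63.

$45,369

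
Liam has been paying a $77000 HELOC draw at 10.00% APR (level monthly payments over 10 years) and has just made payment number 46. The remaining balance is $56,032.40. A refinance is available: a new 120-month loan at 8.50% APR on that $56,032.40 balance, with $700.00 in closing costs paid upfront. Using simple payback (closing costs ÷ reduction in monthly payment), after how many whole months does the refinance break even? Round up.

Current payment = 77,000 × 10%/12 / (1 − (1+0.0083333)^−120) = $1,017.56.
Refinanced payment = 56,032.40 × 0.0070833 / (1 − (1+0.0070833)^−120) = $694.72.
Monthly savings = $1,017.56 − $694.72 = $322.84.
Break-even = $700.00 / $322.84 = 2.17 → 3 months.

3 months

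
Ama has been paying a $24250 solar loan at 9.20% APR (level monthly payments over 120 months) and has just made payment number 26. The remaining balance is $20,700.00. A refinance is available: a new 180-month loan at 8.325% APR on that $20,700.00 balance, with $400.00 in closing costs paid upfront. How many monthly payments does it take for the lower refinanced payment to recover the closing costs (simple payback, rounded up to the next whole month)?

4 months

Current payment = 24,250 × 9.2%/12 / (1 − (1+0.0076667)^−120) = $309.82.
Refinanced payment = 20,700.00 × 0.0069375 / (1 − (1+0.0069375)^−180) = $201.72.
Monthly savings = $309.82 − $201.72 = $108.10.
Break-even = $400.00 / $108.10 = 3.70 → 4 months.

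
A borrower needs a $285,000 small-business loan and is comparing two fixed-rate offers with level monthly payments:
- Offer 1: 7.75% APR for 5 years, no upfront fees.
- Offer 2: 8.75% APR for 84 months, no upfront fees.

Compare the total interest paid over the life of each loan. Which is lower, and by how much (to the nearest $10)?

Offer 1 by $37,460

Offer 1: at 7.75% the monthly rate is 0.0064583, so the payment is 285,000 × 0.0064583 / (1 − 1.0064583^−60) = $5,744.73.
Total interest on Offer 1 = 60 × $5,744.73 − $285,000 = $59,683.80.
Offer 2: monthly rate = 8.75%/12 = 0.0072917; payment = 285,000 × 0.0072917 / (1 − (1+0.0072917)^−84) = $4,549.31.
Total interest on Offer 2 = 84 × $4,549.31 − $285,000 = $97,142.04.
Offer 1 is lower by $37,458.24.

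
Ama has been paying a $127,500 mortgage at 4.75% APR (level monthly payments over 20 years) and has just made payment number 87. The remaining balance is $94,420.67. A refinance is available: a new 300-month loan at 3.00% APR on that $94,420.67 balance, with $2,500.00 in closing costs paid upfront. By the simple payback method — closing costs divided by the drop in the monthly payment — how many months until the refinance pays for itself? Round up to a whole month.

7 months

Current payment = 127,500 × 4.75%/12 / (1 − (1+0.0039583)^−240) = $823.94.
Refinanced payment = 94,420.67 × 0.0025000 / (1 − (1+0.0025000)^−300) = $447.75.
Monthly savings = $823.94 − $447.75 = $376.19.
Break-even = $2,500.00 / $376.19 = 6.65 → 7 months.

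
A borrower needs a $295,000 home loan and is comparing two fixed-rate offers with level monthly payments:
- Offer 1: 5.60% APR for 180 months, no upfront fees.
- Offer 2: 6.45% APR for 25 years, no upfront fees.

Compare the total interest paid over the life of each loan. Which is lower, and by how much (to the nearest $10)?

Offer 1: at 5.60% the monthly rate is 0.0046667, so the payment is 295,000 × 0.0046667 / (1 − 1.0046667^−180) = $2,426.08.
Total interest on Offer 1 = 180 × $2,426.08 − $295,000 = $141,694.40.
Offer 2: monthly rate = 6.45%/12 = 0.0053750; payment = 295,000 × 0.0053750 / (1 − (1+0.0053750)^−300) = $1,982.65.
Total interest on Offer 2 = 300 × $1,982.65 − $295,000 = $299,795.00.
Offer 1 is lower by $158,100.60.

Offer 1 by $158,100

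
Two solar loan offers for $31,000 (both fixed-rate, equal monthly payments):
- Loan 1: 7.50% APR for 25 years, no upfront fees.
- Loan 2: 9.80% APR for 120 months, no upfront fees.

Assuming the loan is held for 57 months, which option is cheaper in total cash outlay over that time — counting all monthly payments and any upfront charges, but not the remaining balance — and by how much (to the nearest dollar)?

Loan 1: monthly rate = 7.5%/12 = 0.0062500; payment = 31,000 × 0.0062500 / (1 − (1+0.0062500)^−300) = $229.09.
Loan 2: at 9.80% the monthly rate is 0.0081667, so the payment is 31,000 × 0.0081667 / (1 − 1.0081667^−120) = $406.24.
Over 57 months: Loan 1 costs 57 × $229.09 = $13,058.13; Loan 2 costs 57 × $406.24 = $23,155.68.
Loan 1 is cheaper by $23,155.68 − $13,058.13 = $10,097.55.

Loan 1 by $10,098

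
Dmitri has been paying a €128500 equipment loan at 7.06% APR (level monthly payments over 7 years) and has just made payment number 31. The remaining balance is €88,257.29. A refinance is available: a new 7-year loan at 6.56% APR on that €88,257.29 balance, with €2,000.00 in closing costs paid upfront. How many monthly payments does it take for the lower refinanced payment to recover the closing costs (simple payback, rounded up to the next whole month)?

4 months

Current payment = 128,500 × 7.06%/12 / (1 − (1+0.0058833)^−84) = €1,943.18.
Refinanced payment = 88,257.29 × 0.0054667 / (1 − (1+0.0054667)^−84) = €1,313.14.
Monthly savings = €1,943.18 − €1,313.14 = €630.04.
Break-even = €2,000.00 / €630.04 = 3.17 → 4 months.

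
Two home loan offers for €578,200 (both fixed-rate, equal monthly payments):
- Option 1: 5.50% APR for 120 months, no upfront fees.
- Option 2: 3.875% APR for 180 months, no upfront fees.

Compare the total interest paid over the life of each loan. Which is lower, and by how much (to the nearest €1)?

Option 1 by €10,336

Option 1: at 5.50% the monthly rate is 0.0045833, so the payment is 578,200 × 0.0045833 / (1 − 1.0045833^−120) = €6,274.99.
Total interest on Option 1 = 120 × €6,274.99 − €578,200 = €174,798.80.
Option 2: monthly rate = 3.875%/12 = 0.0032292; payment = 578,200 × 0.0032292 / (1 − (1+0.0032292)^−180) = €4,240.75.
Total interest on Option 2 = 180 × €4,240.75 − €578,200 = €185,135.00.
Option 1 is lower by €10,336.20.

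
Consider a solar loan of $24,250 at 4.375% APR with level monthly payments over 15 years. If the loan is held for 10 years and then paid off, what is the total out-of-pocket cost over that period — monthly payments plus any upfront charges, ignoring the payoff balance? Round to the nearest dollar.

Monthly rate = 4.375%/12 = 0.0036458; payment = 24,250 × 0.0036458 / (1 − (1+0.0036458)^−180) = $183.97.
Total outlay = 120 × $183.97 = $22,076.40.

$22,076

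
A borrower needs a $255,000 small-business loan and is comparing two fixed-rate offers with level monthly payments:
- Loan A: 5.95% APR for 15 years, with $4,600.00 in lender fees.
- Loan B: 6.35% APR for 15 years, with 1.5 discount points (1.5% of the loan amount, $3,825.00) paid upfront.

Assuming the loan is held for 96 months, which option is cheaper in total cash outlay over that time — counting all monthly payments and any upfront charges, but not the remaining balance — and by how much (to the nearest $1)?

Loan A: monthly rate = 5.95%/12 = 0.0049583; payment = 255,000 × 0.0049583 / (1 − (1+0.0049583)^−180) = $2,144.95.
Loan B: at 6.35% the monthly rate is 0.0052917, so the payment is 255,000 × 0.0052917 / (1 − 1.0052917^−180) = $2,200.35.
Over 96 months: Loan A costs 96 × $2,144.95 + $4,600.00 = $210,515.20; Loan B costs 96 × $2,200.35 + $3,825.00 = $215,058.60.
Loan A is cheaper by $215,058.60 − $210,515.20 = $4,543.40.

Loan A by $4,543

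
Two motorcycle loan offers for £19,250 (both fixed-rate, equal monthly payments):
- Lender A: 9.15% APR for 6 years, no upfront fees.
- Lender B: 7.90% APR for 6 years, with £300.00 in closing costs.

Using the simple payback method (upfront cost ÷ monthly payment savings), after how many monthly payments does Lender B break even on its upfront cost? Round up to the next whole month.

Lender A: at 9.15% the monthly rate is 0.0076250, so the payment is 19,250 × 0.0076250 / (1 − 1.0076250^−72) = £348.43.
Lender B: monthly rate = 7.9%/12 = 0.0065833; payment = 19,250 × 0.0065833 / (1 − (1+0.0065833)^−72) = £336.58.
Monthly savings = £348.43 − £336.58 = £11.85.
Break-even = £300.00 / £11.85 = 25.32 → 26 months.

26 months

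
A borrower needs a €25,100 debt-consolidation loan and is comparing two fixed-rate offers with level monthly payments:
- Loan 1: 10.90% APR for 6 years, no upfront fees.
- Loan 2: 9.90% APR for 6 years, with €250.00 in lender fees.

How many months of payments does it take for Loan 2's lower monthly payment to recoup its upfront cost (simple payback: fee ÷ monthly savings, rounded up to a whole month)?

Loan 1: at 10.90% the monthly rate is 0.0090833, so the payment is 25,100 × 0.0090833 / (1 − 1.0090833^−72) = €476.47.
Loan 2: monthly rate = 9.9%/12 = 0.0082500; payment = 25,100 × 0.0082500 / (1 − (1+0.0082500)^−72) = €463.73.
Monthly savings = €476.47 − €463.73 = €12.74.
Break-even = €250.00 / €12.74 = 19.62 → 20 months.

20 months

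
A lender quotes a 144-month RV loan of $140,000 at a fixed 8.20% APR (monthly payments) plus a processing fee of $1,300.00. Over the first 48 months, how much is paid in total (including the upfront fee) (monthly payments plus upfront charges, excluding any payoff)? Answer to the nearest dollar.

At 8.20% the monthly rate is 0.0068333, so the payment is 140,000 × 0.0068333 / (1 − 1.0068333^−144) = $1,530.83.
Total outlay = 48 × $1,530.83 + $1,300.00 = $74,779.84.

$74,780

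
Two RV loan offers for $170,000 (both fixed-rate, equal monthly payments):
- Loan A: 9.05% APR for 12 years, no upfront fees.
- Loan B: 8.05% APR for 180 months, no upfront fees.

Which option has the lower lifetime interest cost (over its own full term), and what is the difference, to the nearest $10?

Loan A: at 9.05% the monthly rate is 0.0075417, so the payment is 170,000 × 0.0075417 / (1 − 1.0075417^−144) = $1,939.44.
Total interest on Loan A = 144 × $1,939.44 − $170,000 = $109,279.36.
Loan B: monthly rate = 8.05%/12 = 0.0067083; payment = 170,000 × 0.0067083 / (1 − (1+0.0067083)^−180) = $1,629.52.
Total interest on Loan B = 180 × $1,629.52 − $170,000 = $123,313.60.
Loan A is lower by $14,034.24.

Loan A by $14,030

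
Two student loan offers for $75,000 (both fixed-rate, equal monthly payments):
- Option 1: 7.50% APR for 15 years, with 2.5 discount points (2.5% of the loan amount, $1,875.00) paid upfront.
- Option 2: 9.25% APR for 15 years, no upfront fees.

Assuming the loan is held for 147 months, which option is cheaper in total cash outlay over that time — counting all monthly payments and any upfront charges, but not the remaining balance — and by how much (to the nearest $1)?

Option 1 by $9,390

Option 1: monthly rate = 7.5%/12 = 0.0062500; payment = 75,000 × 0.0062500 / (1 − (1+0.0062500)^−180) = $695.26.
Option 2: monthly rate = 9.25%/12 = 0.0077083; payment = 75,000 × 0.0077083 / (1 − (1+0.0077083)^−180) = $771.89.
Over 147 months: Option 1 costs 147 × $695.26 + $1,875.00 = $104,078.22; Option 2 costs 147 × $771.89 = $113,467.83.
Option 1 is cheaper by $113,467.83 − $104,078.22 = $9,389.61.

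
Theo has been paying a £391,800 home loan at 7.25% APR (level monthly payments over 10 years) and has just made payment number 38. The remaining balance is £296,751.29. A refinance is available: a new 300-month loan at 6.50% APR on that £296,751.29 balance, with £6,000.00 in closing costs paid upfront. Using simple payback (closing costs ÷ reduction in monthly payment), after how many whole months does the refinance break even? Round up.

3 months

Current payment = 391,800 × 7.25%/12 / (1 − (1+0.0060417)^−120) = £4,599.77.
Refinanced payment = 296,751.29 × 0.0054167 / (1 − (1+0.0054167)^−300) = £2,003.69.
Monthly savings = £4,599.77 − £2,003.69 = £2,596.08.
Break-even = £6,000.00 / £2,596.08 = 2.31 → 3 months.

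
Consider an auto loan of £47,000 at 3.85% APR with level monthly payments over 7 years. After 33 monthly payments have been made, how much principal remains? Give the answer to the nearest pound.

With monthly rate i = 3.85%/12 = 0.0032083, the balance after k of n payments is P · [(1+i)^n − (1+i)^k] / [(1+i)^n − 1].
(1+0.0032083)^84 = 1.30874492 and (1+0.0032083)^33 = 1.11149452, so the balance is 47,000 × (1.30874492 − 1.11149452) / (1.30874492 − 1) = £30,027.28.

£30,027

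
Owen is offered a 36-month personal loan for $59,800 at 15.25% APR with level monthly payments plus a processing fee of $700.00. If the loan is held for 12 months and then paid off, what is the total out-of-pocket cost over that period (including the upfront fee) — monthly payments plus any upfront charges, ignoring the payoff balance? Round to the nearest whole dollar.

$25,664

At 15.25% the monthly rate is 0.0127083, so the payment is 59,800 × 0.0127083 / (1 − 1.0127083^−36) = $2,080.32.
Total outlay = 12 × $2,080.32 + $700.00 = $25,663.84.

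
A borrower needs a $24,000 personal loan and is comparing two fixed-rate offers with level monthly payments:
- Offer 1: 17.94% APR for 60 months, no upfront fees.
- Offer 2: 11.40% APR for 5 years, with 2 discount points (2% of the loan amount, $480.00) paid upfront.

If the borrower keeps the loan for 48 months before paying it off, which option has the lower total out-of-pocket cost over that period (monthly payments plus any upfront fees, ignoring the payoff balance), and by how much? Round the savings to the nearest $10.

Offer 2 by $3,460

Offer 1: monthly rate = 17.94%/12 = 0.0149500; payment = 24,000 × 0.0149500 / (1 − (1+0.0149500)^−60) = $608.66.
Offer 2: monthly rate = 11.4%/12 = 0.0095000; payment = 24,000 × 0.0095000 / (1 − (1+0.0095000)^−60) = $526.62.
Over 48 months: Offer 1 costs 48 × $608.66 = $29,215.68; Offer 2 costs 48 × $526.62 + $480.00 = $25,757.76.
Offer 2 is cheaper by $29,215.68 − $25,757.76 = $3,457.92.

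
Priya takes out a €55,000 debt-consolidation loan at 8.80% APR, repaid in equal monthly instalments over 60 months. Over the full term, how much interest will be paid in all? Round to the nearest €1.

€13,183

At 8.80% the monthly rate is 0.0073333, so the payment is 55,000 × 0.0073333 / (1 − 1.0073333^−60) = €1,136.38.
Total paid = 60 × €1,136.38 = €68,182.80; interest = €68,182.80 − €55,000 = €13,182.80.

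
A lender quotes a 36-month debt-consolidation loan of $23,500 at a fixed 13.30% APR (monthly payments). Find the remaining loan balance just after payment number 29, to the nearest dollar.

With monthly rate i = 13.3%/12 = 0.0110833, the balance after k of n payments is P · [(1+i)^n − (1+i)^k] / [(1+i)^n − 1].
(1+0.0110833)^36 = 1.48706604 and (1+0.0110833)^29 = 1.37664384, so the balance is 23,500 × (1.48706604 − 1.37664384) / (1.48706604 − 1) = $5,327.66.

$5,328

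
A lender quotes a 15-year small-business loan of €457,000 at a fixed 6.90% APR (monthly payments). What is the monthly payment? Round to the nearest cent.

€4,082.14

Monthly rate = 6.9%/12 = 0.0057500; payment = 457,000 × 0.0057500 / (1 − (1+0.0057500)^−180) = €4,082.14.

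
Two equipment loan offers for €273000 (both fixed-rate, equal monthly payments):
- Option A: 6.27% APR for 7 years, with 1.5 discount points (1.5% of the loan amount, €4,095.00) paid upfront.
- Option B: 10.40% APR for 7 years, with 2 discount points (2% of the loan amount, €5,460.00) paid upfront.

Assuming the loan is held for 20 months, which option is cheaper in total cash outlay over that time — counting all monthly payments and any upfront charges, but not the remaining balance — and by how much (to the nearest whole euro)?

Option A: monthly rate = 6.27%/12 = 0.0052250; payment = 273,000 × 0.0052250 / (1 − (1+0.0052250)^−84) = €4,023.57.
Option B: monthly rate = 10.4%/12 = 0.0086667; payment = 273,000 × 0.0086667 / (1 − (1+0.0086667)^−84) = €4,588.75.
Over 20 months: Option A costs 20 × €4,023.57 + €4,095.00 = €84,566.40; Option B costs 20 × €4,588.75 + €5,460.00 = €97,235.00.
Option A is cheaper by €97,235.00 − €84,566.40 = €12,668.60.

Option A by €12,669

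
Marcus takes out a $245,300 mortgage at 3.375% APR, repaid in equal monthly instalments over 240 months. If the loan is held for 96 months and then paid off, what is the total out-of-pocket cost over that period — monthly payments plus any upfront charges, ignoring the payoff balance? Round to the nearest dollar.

$135,066

At 3.375% the monthly rate is 0.0028125, so the payment is 245,300 × 0.0028125 / (1 − 1.0028125^−240) = $1,406.94.
Total outlay = 96 × $1,406.94 = $135,066.24.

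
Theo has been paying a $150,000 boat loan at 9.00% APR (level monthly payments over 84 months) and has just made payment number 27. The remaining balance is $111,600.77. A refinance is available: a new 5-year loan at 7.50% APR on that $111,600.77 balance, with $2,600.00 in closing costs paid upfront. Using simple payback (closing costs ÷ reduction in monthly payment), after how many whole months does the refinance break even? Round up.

15 months

Current payment = 150,000 × 9%/12 / (1 − (1+0.0075000)^−84) = $2,413.36.
Refinanced payment = 111,600.77 × 0.0062500 / (1 − (1+0.0062500)^−60) = $2,236.25.
Monthly savings = $2,413.36 − $2,236.25 = $177.11.
Break-even = $2,600.00 / $177.11 = 14.68 → 15 months.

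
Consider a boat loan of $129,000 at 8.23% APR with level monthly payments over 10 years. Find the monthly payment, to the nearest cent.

Monthly rate = 8.23%/12 = 0.0068583; payment = 129,000 × 0.0068583 / (1 − (1+0.0068583)^−120) = $1,580.85.

$1,580.85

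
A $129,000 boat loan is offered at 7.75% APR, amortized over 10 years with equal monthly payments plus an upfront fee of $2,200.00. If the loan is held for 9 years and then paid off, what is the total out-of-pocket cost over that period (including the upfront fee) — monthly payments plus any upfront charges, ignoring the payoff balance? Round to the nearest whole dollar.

Monthly rate = 7.75%/12 = 0.0064583; payment = 129,000 × 0.0064583 / (1 − (1+0.0064583)^−120) = $1,548.14.
Total outlay = 108 × $1,548.14 + $2,200.00 = $169,399.12.

$169,399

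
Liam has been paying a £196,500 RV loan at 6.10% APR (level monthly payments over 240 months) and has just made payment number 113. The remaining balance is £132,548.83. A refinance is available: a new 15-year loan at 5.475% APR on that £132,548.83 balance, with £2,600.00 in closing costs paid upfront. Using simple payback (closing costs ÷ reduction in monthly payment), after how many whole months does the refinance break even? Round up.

8 months

Current payment = 196,500 × 6.1%/12 / (1 − (1+0.0050833)^−240) = £1,419.15.
Refinanced payment = 132,548.83 × 0.0045625 / (1 − (1+0.0045625)^−180) = £1,081.28.
Monthly savings = £1,419.15 − £1,081.28 = £337.87.
Break-even = £2,600.00 / £337.87 = 7.70 → 8 months.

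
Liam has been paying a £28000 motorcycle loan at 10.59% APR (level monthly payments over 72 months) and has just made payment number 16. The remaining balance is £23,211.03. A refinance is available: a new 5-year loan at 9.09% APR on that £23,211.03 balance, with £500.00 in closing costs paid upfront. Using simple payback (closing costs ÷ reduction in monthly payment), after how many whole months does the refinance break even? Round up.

12 months

Current payment = 28,000 × 10.59%/12 / (1 − (1+0.0088250)^−72) = £527.09.
Refinanced payment = 23,211.03 × 0.0075750 / (1 − (1+0.0075750)^−60) = £482.84.
Monthly savings = £527.09 − £482.84 = £44.25.
Break-even = £500.00 / £44.25 = 11.30 → 12 months.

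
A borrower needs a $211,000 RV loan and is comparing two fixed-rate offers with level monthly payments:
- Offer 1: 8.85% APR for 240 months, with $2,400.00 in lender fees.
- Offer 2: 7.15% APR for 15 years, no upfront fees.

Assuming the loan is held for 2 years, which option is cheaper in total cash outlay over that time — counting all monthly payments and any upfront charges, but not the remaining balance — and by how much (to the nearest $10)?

Offer 2 by $1,530

Offer 1: at 8.85% the monthly rate is 0.0073750, so the payment is 211,000 × 0.0073750 / (1 − 1.0073750^−240) = $1,878.11.
Offer 2: monthly rate = 7.15%/12 = 0.0059583; payment = 211,000 × 0.0059583 / (1 − (1+0.0059583)^−180) = $1,914.27.
Over 24 months: Offer 1 costs 24 × $1,878.11 + $2,400.00 = $47,474.64; Offer 2 costs 24 × $1,914.27 = $45,942.48.
Offer 2 is cheaper by $47,474.64 − $45,942.48 = $1,532.16.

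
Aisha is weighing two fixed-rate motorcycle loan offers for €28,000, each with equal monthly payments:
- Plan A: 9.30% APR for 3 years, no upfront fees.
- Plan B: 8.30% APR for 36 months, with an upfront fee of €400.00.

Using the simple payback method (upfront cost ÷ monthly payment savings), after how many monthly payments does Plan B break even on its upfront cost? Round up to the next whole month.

31 months

Plan A: at 9.30% the monthly rate is 0.0077500, so the payment is 28,000 × 0.0077500 / (1 − 1.0077500^−36) = €894.31.
Plan B: at 8.30% the monthly rate is 0.0069167, so the payment is 28,000 × 0.0069167 / (1 − 1.0069167^−36) = €881.30.
Monthly savings = €894.31 − €881.30 = €13.01.
Break-even = €400.00 / €13.01 = 30.75 → 31 months.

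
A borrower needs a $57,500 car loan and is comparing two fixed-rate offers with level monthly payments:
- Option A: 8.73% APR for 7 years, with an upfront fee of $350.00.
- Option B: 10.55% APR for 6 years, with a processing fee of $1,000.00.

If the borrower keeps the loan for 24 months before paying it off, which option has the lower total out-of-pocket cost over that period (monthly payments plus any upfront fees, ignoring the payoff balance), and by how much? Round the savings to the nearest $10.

Option A: at 8.73% the monthly rate is 0.0072750, so the payment is 57,500 × 0.0072750 / (1 − 1.0072750^−84) = $917.26.
Option B: at 10.55% the monthly rate is 0.0087917, so the payment is 57,500 × 0.0087917 / (1 − 1.0087917^−72) = $1,081.25.
Over 24 months: Option A costs 24 × $917.26 + $350.00 = $22,364.24; Option B costs 24 × $1,081.25 + $1,000.00 = $26,950.00.
Option A is cheaper by $26,950.00 − $22,364.24 = $4,585.76.

Option A by $4,590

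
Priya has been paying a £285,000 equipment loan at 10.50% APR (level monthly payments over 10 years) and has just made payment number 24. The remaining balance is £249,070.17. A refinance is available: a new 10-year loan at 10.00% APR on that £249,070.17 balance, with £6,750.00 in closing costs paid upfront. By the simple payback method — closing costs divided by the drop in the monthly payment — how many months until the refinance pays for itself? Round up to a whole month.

13 months

Current payment = 285,000 × 10.5%/12 / (1 − (1+0.0087500)^−120) = £3,845.65.
Refinanced payment = 249,070.17 × 0.0083333 / (1 − (1+0.0083333)^−120) = £3,291.48.
Monthly savings = £3,845.65 − £3,291.48 = £554.17.
Break-even = £6,750.00 / £554.17 = 12.18 → 13 months.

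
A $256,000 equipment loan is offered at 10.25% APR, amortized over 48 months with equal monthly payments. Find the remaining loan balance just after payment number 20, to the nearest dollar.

$161,849

With monthly rate i = 10.25%/12 = 0.0085417, the balance after k of n payments is P · [(1+i)^n − (1+i)^k] / [(1+i)^n − 1].
(1+0.0085417)^48 = 1.50419650 and (1+0.0085417)^20 = 1.18543271, so the balance is 256,000 × (1.50419650 − 1.18543271) / (1.50419650 − 1) = $161,848.67.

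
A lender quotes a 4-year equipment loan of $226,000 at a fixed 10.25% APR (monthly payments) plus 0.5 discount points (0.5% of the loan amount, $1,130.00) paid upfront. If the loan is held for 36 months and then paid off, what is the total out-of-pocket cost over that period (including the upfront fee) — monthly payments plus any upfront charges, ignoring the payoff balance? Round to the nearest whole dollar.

At 10.25% the monthly rate is 0.0085417, so the payment is 226,000 × 0.0085417 / (1 − 1.0085417^−48) = $5,759.12.
Total outlay = 36 × $5,759.12 + $1,130.00 = $208,458.32.

$208,458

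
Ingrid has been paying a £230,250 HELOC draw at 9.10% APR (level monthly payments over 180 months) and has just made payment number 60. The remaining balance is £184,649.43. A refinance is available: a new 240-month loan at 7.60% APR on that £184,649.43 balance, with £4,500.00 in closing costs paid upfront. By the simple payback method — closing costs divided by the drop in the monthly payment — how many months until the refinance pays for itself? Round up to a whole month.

Current payment = 230,250 × 9.1%/12 / (1 − (1+0.0075833)^−180) = £2,349.07.
Refinanced payment = 184,649.43 × 0.0063333 / (1 − (1+0.0063333)^−240) = £1,498.83.
Monthly savings = £2,349.07 − £1,498.83 = £850.24.
Break-even = £4,500.00 / £850.24 = 5.29 → 6 months.

6 months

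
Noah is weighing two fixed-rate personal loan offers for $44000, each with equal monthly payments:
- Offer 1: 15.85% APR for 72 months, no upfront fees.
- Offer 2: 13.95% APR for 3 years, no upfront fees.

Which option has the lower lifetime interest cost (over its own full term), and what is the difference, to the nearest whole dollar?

Offer 1: monthly rate = 15.85%/12 = 0.0132083; payment = 44,000 × 0.0132083 / (1 − (1+0.0132083)^−72) = $950.81.
Total interest on Offer 1 = 72 × $950.81 − $44,000 = $24,458.32.
Offer 2: at 13.95% the monthly rate is 0.0116250, so the payment is 44,000 × 0.0116250 / (1 − 1.0116250^−36) = $1,502.75.
Total interest on Offer 2 = 36 × $1,502.75 − $44,000 = $10,099.00.
Offer 2 is lower by $14,359.32.

Offer 2 by $14,359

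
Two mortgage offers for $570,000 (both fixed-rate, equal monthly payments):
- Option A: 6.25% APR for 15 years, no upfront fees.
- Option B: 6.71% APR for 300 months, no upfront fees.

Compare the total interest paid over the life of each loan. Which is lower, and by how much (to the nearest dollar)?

Option A: monthly rate = 6.25%/12 = 0.0052083; payment = 570,000 × 0.0052083 / (1 − (1+0.0052083)^−180) = $4,887.31.
Total interest on Option A = 180 × $4,887.31 − $570,000 = $309,715.80.
Option B: at 6.71% the monthly rate is 0.0055917, so the payment is 570,000 × 0.0055917 / (1 − 1.0055917^−300) = $3,923.81.
Total interest on Option B = 300 × $3,923.81 − $570,000 = $607,143.00.
Option A is lower by $297,427.20.

Option A by $297,427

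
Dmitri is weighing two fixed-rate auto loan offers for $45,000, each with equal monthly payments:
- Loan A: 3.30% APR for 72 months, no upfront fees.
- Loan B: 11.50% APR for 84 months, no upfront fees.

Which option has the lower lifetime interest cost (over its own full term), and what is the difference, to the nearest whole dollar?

Loan A by $16,057

Loan A: monthly rate = 3.3%/12 = 0.0027500; payment = 45,000 × 0.0027500 / (1 − (1+0.0027500)^−72) = $689.77.
Total interest on Loan A = 72 × $689.77 − $45,000 = $4,663.44.
Loan B: monthly rate = 11.5%/12 = 0.0095833; payment = 45,000 × 0.0095833 / (1 − (1+0.0095833)^−84) = $782.39.
Total interest on Loan B = 84 × $782.39 − $45,000 = $20,720.76.
Loan A is lower by $16,057.32.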